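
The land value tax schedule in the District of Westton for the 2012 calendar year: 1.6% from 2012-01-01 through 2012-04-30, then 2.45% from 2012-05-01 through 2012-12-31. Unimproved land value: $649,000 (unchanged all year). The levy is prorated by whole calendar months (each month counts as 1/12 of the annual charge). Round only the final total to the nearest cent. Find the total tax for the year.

2012-01-01 to 2012-04-30: 4 months at 1.6% → $649,000 × 1.6% × 4/12 = $3,461.3333
2012-05-01 to 2012-12-31: 8 months at 2.45% → $649,000 × 2.45% × 8/12 = $10,600.3333
Total = $14,061.6667

$14,061.67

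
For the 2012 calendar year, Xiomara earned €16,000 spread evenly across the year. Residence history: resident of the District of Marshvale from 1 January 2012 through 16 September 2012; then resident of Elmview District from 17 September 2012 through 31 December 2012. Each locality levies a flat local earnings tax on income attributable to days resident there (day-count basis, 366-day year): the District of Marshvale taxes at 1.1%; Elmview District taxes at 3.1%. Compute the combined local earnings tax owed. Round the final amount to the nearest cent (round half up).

€268.68

The District of Marshvale, 1 January – 16 September 2012: 260 days → €16,000 × 1.1% × 260/366 = €125.0273
Elmview District, 17 September – 31 December 2012: 106 days → €16,000 × 3.1% × 106/366 = €143.6503
Total = €268.6776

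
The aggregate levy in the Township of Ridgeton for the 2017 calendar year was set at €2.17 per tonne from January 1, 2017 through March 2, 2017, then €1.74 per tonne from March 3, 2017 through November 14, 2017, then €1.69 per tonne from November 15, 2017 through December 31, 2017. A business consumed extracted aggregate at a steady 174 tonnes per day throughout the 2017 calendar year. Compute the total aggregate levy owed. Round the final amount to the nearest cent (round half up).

€114,662.52

January 1 – March 2, 2017: 61 days × 174 tonnes/day = 10,614 tonnes at €2.17/tonne → €23,032.38
March 3 – November 14, 2017: 257 days × 174 tonnes/day = 44,718 tonnes at €1.74/tonne → €77,809.32
November 15 – December 31, 2017: 47 days × 174 tonnes/day = 8,178 tonnes at €1.69/tonne → €13,820.82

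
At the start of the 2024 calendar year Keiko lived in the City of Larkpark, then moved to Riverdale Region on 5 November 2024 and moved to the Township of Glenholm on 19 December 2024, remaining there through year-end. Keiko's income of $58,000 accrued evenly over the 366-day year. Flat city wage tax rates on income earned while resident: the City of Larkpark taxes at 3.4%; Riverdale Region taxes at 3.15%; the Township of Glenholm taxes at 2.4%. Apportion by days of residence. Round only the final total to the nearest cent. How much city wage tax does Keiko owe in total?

The City of Larkpark, 1 January – 4 November 2024: 309 days → $58,000 × 3.4% × 309/366 = $1,664.8852
Riverdale Region, 5 November – 18 December 2024: 44 days → $58,000 × 3.15% × 44/366 = $219.6393
The Township of Glenholm, 19 December – 31 December 2024: 13 days → $58,000 × 2.4% × 13/366 = $49.4426
Total = $1,933.9672

$1,933.97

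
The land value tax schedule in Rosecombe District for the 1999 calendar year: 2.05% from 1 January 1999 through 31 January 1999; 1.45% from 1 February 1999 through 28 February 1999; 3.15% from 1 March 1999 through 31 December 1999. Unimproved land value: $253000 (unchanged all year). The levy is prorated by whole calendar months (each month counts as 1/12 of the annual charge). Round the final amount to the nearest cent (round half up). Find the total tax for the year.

$7379.17

1 January – 31 January 1999: 1 month at 2.05% → $253000 × 2.05% × 1/12 = $432.2083
1 February – 28 February 1999: 1 month at 1.45% → $253000 × 1.45% × 1/12 = $305.7083
1 March – 31 December 1999: 10 months at 3.15% → $253000 × 3.15% × 10/12 = $6641.2500
Total = $7379.1667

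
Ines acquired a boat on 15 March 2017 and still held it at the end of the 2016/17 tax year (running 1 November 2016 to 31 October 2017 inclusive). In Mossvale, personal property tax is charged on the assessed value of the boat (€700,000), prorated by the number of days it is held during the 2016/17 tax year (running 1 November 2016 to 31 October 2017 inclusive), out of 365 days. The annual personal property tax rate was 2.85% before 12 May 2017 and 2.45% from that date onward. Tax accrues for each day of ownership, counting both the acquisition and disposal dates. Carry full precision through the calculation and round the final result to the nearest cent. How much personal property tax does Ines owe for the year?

15 March – 11 May 2017: 58 days at 2.85% → €700,000 × 2.85% × 58/365 = €3,170.1370
12 May – 31 October 2017: 173 days at 2.45% → €700,000 × 2.45% × 173/365 = €8,128.6301
Total = €11,298.7671

€11,298.77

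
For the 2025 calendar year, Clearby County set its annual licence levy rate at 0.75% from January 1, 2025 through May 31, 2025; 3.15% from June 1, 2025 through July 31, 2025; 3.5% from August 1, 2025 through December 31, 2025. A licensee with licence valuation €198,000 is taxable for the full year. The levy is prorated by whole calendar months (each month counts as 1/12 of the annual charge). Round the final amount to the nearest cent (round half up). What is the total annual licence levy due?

January 1 – May 31, 2025: 5 months at 0.75% → €198,000 × 0.75% × 5/12 = €618.7500
June 1 – July 31, 2025: 2 months at 3.15% → €198,000 × 3.15% × 2/12 = €1,039.5000
August 1 – December 31, 2025: 5 months at 3.5% → €198,000 × 3.5% × 5/12 = €2,887.5000
Total = €4,545.7500

€4,545.75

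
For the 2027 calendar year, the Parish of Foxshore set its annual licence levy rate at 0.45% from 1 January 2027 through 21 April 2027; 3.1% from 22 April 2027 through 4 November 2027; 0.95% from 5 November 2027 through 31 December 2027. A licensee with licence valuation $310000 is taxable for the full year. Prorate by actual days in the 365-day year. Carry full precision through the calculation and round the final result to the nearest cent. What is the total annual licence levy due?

$6070.90

1 January – 21 April 2027: 111 days at 0.45% → $310000 × 0.45% × 111/365 = $424.2329
22 April – 4 November 2027: 197 days at 3.1% → $310000 × 3.1% × 197/365 = $5186.7671
5 November – 31 December 2027: 57 days at 0.95% → $310000 × 0.95% × 57/365 = $459.9041
Total = $6070.9041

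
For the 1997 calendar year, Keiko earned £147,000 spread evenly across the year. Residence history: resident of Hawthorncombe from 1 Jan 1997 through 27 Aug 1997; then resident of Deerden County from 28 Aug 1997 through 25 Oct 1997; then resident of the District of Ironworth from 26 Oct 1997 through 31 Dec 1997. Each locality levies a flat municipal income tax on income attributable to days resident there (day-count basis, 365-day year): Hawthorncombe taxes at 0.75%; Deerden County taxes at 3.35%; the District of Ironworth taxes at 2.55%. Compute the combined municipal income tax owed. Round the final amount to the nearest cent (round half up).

Hawthorncombe, 1 Jan – 27 Aug 1997: 239 days → £147,000 × 0.75% × 239/365 = £721.9110
Deerden County, 28 Aug – 25 Oct 1997: 59 days → £147,000 × 3.35% × 59/365 = £796.0151
The District of Ironworth, 26 Oct – 31 Dec 1997: 67 days → £147,000 × 2.55% × 67/365 = £688.0808
Total = £2,206.0068

£2,206.01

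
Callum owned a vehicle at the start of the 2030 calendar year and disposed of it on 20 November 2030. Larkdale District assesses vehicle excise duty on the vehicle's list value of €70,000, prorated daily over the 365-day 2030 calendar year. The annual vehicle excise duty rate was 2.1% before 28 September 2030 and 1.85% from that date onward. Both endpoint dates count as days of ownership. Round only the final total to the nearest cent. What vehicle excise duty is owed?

€1,278.99

1 January – 27 September 2030: 270 days at 2.1% → €70,000 × 2.1% × 270/365 = €1,087.3973
28 September – 20 November 2030: 54 days at 1.85% → €70,000 × 1.85% × 54/365 = €191.5890
Total = €1,278.9863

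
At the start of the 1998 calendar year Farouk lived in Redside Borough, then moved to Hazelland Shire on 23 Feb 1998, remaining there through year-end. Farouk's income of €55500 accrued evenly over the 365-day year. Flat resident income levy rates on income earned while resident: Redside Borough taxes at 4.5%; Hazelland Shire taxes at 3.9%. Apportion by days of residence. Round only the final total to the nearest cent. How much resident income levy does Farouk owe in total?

€2212.85

Redside Borough, 1 Jan – 22 Feb 1998: 53 days → €55500 × 4.5% × 53/365 = €362.6507
Hazelland Shire, 23 Feb – 31 Dec 1998: 312 days → €55500 × 3.9% × 312/365 = €1850.2027
Total = €2212.8534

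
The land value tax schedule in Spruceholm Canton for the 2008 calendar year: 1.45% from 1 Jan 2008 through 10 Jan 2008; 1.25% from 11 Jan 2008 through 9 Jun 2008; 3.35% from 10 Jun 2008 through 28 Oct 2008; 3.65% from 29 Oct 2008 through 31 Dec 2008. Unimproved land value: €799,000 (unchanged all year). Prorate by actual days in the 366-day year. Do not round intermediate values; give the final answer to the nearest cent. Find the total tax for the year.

1 Jan – 10 Jan 2008: 10 days at 1.45% → €799,000 × 1.45% × 10/366 = €316.5437
11 Jan – 9 Jun 2008: 151 days at 1.25% → €799,000 × 1.25% × 151/366 = €4,120.5260
10 Jun – 28 Oct 2008: 141 days at 3.35% → €799,000 × 3.35% × 141/366 = €10,311.6844
29 Oct – 31 Dec 2008: 64 days at 3.65% → €799,000 × 3.65% × 64/366 = €5,099.6284
Total = €19,848.3825

€19,848.38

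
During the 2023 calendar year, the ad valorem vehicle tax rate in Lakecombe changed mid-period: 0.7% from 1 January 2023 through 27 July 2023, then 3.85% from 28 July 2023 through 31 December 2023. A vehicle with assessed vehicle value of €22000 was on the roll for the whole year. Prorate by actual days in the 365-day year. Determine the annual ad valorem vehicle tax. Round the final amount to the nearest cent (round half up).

1 January – 27 July 2023: 208 days at 0.7% → €22000 × 0.7% × 208/365 = €87.7589
28 July – 31 December 2023: 157 days at 3.85% → €22000 × 3.85% × 157/365 = €364.3260
Total = €452.0849

€452.08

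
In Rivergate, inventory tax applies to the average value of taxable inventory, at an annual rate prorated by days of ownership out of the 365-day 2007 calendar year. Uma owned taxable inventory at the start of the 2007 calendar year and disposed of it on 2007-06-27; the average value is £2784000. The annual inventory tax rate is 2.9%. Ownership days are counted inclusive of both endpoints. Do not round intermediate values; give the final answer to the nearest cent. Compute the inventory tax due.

Days held (2007-01-01 to 2007-06-27): 178 out of 365
Tax = £2784000 × 2.9% × 178/365 = £39372.6247

£39372.62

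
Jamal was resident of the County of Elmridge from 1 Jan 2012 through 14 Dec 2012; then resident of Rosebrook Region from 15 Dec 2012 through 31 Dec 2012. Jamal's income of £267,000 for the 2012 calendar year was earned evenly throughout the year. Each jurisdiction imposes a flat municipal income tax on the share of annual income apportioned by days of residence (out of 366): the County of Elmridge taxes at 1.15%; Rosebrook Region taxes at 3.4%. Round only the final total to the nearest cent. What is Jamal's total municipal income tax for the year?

The County of Elmridge, 1 Jan – 14 Dec 2012: 349 days → £267,000 × 1.15% × 349/366 = £2,927.8811
Rosebrook Region, 15 Dec – 31 Dec 2012: 17 days → £267,000 × 3.4% × 17/366 = £421.6557
Total = £3,349.5369

£3,349.54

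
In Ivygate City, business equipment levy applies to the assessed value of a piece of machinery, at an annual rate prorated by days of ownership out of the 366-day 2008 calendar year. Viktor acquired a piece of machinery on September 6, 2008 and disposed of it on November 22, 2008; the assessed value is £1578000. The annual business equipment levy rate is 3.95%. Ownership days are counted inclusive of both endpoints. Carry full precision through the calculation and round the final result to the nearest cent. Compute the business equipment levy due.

£13283.66

Days held (September 6 – November 22, 2008): 78 out of 366
Tax = £1578000 × 3.95% × 78/366 = £13283.6557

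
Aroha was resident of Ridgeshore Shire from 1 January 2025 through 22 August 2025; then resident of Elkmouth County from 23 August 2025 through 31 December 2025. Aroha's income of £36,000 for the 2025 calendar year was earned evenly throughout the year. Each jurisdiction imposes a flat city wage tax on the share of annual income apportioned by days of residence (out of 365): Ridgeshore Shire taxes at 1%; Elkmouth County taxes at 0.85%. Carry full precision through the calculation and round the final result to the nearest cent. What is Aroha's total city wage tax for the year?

Ridgeshore Shire, 1 January – 22 August 2025: 234 days → £36,000 × 1% × 234/365 = £230.7945
Elkmouth County, 23 August – 31 December 2025: 131 days → £36,000 × 0.85% × 131/365 = £109.8247
Total = £340.6192

£340.62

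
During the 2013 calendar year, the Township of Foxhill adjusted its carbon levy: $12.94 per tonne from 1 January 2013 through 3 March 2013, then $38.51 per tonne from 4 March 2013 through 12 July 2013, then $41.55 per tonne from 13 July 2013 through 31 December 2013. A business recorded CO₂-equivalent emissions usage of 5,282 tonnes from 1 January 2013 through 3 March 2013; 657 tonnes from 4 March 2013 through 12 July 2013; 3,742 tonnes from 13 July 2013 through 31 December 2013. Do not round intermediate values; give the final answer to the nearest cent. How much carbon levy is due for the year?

$249130.25

1 January – 3 March 2013: 5,282 tonnes at $12.94/tonne → $68349.08
4 March – 12 July 2013: 657 tonnes at $38.51/tonne → $25301.07
13 July – 31 December 2013: 3,742 tonnes at $41.55/tonne → $155480.10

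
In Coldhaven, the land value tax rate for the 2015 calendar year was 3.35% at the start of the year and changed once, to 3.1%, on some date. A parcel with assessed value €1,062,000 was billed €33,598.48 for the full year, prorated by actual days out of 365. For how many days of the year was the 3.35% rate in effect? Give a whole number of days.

93 days

Let d = days at the first rate; then 365 − d days at the second rate.
€1,062,000 × [3.35%·d + 3.1%·(365−d)] / 365 = €33,598.48
Solving gives d = 93, so the new rate took effect on 4 April 2015.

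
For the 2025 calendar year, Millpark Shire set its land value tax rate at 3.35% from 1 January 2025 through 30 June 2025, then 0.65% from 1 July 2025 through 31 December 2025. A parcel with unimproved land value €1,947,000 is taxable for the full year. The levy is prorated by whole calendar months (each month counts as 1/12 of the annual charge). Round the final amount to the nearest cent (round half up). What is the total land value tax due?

€38,940.00

1 January – 30 June 2025: 6 months at 3.35% → €1,947,000 × 3.35% × 6/12 = €32,612.2500
1 July – 31 December 2025: 6 months at 0.65% → €1,947,000 × 0.65% × 6/12 = €6,327.7500
Total = €38,940.0000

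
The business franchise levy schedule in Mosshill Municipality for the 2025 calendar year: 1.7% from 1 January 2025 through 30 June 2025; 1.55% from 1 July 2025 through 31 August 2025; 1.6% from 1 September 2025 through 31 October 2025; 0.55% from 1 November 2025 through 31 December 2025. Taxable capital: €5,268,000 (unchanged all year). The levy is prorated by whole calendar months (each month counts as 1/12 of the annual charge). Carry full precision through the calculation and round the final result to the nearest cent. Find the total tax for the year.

1 January – 30 June 2025: 6 months at 1.7% → €5,268,000 × 1.7% × 6/12 = €44,778.0000
1 July – 31 August 2025: 2 months at 1.55% → €5,268,000 × 1.55% × 2/12 = €13,609.0000
1 September – 31 October 2025: 2 months at 1.6% → €5,268,000 × 1.6% × 2/12 = €14,048.0000
1 November – 31 December 2025: 2 months at 0.55% → €5,268,000 × 0.55% × 2/12 = €4,829.0000
Total = €77,264.0000

€77,264.00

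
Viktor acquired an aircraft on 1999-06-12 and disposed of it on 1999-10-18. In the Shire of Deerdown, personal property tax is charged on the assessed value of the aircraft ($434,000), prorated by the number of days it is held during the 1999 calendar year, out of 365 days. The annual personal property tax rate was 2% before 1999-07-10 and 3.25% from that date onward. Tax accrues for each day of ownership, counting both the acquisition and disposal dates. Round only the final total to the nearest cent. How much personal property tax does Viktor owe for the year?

$4,568.89

1999-06-12 to 1999-07-09: 28 days at 2% → $434,000 × 2% × 28/365 = $665.8630
1999-07-10 to 1999-10-18: 101 days at 3.25% → $434,000 × 3.25% × 101/365 = $3,903.0274
Total = $4,568.8904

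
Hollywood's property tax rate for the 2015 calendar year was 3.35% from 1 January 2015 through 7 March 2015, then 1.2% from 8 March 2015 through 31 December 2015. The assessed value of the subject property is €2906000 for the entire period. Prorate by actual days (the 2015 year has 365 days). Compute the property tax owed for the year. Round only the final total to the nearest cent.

1 January – 7 March 2015: 66 days at 3.35% → €2906000 × 3.35% × 66/365 = €17603.1945
8 March – 31 December 2015: 299 days at 1.2% → €2906000 × 1.2% × 299/365 = €28566.3781
Total = €46169.5726

€46169.57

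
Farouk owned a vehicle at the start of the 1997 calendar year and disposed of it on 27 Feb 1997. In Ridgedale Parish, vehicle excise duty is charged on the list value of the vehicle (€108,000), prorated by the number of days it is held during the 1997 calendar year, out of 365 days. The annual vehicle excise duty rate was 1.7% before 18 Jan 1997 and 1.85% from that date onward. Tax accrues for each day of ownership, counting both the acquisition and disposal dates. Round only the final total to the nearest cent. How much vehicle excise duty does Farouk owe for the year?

1 Jan – 17 Jan 1997: 17 days at 1.7% → €108,000 × 1.7% × 17/365 = €85.5123
18 Jan – 27 Feb 1997: 41 days at 1.85% → €108,000 × 1.85% × 41/365 = €224.4329
Total = €309.9452

€309.95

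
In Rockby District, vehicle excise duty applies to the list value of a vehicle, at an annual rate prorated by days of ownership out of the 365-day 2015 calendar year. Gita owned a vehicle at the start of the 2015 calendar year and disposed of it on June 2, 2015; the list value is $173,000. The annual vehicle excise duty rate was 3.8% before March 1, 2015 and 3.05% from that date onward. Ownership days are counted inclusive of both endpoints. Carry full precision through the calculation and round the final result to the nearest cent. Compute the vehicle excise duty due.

$2,421.53

January 1 – February 28, 2015: 59 days at 3.8% → $173,000 × 3.8% × 59/365 = $1,062.6466
March 1 – June 2, 2015: 94 days at 3.05% → $173,000 × 3.05% × 94/365 = $1,358.8795
Total = $2,421.5260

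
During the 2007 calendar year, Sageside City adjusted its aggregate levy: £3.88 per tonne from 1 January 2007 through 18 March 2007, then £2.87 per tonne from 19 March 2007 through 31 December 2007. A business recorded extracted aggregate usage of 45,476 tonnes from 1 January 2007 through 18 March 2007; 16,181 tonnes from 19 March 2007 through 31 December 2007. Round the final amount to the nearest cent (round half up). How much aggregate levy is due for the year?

1 January – 18 March 2007: 45,476 tonnes at £3.88/tonne → £176,446.88
19 March – 31 December 2007: 16,181 tonnes at £2.87/tonne → £46,439.47

£222,886.35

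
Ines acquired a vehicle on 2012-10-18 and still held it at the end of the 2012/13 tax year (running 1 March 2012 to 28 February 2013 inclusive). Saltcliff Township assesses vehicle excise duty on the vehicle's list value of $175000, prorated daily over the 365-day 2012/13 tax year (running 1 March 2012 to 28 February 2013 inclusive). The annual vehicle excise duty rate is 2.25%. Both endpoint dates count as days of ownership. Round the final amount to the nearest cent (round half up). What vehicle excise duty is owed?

Days held (2012-10-18 to 2013-02-28): 134 out of 365
Tax = $175000 × 2.25% × 134/365 = $1445.5479

$1445.55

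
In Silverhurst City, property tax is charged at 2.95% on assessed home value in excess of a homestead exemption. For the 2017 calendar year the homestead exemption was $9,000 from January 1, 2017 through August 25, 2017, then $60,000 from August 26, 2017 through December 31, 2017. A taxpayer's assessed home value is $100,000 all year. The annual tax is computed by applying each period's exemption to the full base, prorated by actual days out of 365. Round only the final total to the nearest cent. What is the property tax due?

$2,156.89

January 1 – August 25, 2017: 237 days, exemption $9,000 → ($100,000 − $9,000) × 2.95% × 237/365 = $1,743.0863
August 26 – December 31, 2017: 128 days, exemption $60,000 → ($100,000 − $60,000) × 2.95% × 128/365 = $413.8082
Total = $2,156.8945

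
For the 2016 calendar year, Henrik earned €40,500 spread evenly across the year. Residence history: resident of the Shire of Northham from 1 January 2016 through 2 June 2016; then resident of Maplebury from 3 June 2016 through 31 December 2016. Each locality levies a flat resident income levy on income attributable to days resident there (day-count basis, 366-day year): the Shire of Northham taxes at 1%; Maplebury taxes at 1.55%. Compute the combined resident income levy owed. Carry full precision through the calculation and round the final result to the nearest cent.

The Shire of Northham, 1 January – 2 June 2016: 154 days → €40,500 × 1% × 154/366 = €170.4098
Maplebury, 3 June – 31 December 2016: 212 days → €40,500 × 1.55% × 212/366 = €363.6148
Total = €534.0246

€534.02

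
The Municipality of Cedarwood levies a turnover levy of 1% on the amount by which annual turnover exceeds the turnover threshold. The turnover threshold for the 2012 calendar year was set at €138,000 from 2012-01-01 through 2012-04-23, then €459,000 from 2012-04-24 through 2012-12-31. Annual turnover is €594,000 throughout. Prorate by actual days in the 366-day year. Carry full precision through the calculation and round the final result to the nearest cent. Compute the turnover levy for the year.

2012-01-01 to 2012-04-23: 114 days, exemption €138,000 → (€594,000 − €138,000) × 1% × 114/366 = €1,420.3279
2012-04-24 to 2012-12-31: 252 days, exemption €459,000 → (€594,000 − €459,000) × 1% × 252/366 = €929.5082
Total = €2,349.8361

€2,349.84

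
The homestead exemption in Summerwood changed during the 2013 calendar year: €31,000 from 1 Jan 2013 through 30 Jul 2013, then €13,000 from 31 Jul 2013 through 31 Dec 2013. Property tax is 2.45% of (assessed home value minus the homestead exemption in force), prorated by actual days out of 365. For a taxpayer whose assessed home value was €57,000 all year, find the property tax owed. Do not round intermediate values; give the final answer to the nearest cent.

€823.07

1 Jan – 30 Jul 2013: 211 days, exemption €31,000 → (€57,000 − €31,000) × 2.45% × 211/365 = €368.2384
31 Jul – 31 Dec 2013: 154 days, exemption €13,000 → (€57,000 − €13,000) × 2.45% × 154/365 = €454.8274
Total = €823.0658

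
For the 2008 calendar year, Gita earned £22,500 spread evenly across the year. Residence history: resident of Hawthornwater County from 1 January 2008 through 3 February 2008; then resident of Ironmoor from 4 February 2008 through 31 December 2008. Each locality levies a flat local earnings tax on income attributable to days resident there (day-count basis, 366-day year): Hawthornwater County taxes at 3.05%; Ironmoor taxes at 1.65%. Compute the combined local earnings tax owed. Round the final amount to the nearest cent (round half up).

Hawthornwater County, 1 January – 3 February 2008: 34 days → £22,500 × 3.05% × 34/366 = £63.7500
Ironmoor, 4 February – 31 December 2008: 332 days → £22,500 × 1.65% × 332/366 = £336.7623
Total = £400.5123

£400.51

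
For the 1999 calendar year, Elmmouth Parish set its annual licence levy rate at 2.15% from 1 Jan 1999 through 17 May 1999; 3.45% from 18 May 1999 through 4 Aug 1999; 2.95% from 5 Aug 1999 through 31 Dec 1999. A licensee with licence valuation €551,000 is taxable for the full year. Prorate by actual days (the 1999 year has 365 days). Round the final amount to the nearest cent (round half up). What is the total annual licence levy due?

1 Jan – 17 May 1999: 137 days at 2.15% → €551,000 × 2.15% × 137/365 = €4,446.4945
18 May – 4 Aug 1999: 79 days at 3.45% → €551,000 × 3.45% × 79/365 = €4,114.3849
5 Aug – 31 Dec 1999: 149 days at 2.95% → €551,000 × 2.95% × 149/365 = €6,635.3986
Total = €15,196.2781

€15,196.28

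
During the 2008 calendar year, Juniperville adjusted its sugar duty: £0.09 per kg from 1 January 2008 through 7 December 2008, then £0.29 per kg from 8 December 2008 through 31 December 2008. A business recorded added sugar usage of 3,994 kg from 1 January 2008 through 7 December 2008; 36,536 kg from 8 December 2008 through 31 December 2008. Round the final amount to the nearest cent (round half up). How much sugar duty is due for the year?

1 January – 7 December 2008: 3,994 kg at £0.09/kg → £359.46
8 December – 31 December 2008: 36,536 kg at £0.29/kg → £10,595.44

£10,954.90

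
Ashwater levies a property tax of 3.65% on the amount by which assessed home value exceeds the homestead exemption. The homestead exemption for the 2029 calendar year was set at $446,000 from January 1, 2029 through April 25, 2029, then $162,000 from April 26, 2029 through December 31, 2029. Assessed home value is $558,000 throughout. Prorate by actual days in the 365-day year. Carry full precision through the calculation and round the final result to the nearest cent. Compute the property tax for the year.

January 1 – April 25, 2029: 115 days, exemption $446,000 → ($558,000 − $446,000) × 3.65% × 115/365 = $1,288.0000
April 26 – December 31, 2029: 250 days, exemption $162,000 → ($558,000 − $162,000) × 3.65% × 250/365 = $9,900.0000
Total = $11,188.0000

$11,188.00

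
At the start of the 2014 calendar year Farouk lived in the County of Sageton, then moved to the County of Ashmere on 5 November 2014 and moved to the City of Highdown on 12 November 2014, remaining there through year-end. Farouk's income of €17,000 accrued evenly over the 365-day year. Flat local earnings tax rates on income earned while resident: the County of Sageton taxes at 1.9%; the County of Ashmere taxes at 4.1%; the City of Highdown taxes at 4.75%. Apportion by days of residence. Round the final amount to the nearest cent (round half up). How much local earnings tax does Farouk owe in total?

The County of Sageton, 1 January – 4 November 2014: 308 days → €17,000 × 1.9% × 308/365 = €272.5589
The County of Ashmere, 5 November – 11 November 2014: 7 days → €17,000 × 4.1% × 7/365 = €13.3671
The City of Highdown, 12 November – 31 December 2014: 50 days → €17,000 × 4.75% × 50/365 = €110.6164
Total = €396.5425

€396.54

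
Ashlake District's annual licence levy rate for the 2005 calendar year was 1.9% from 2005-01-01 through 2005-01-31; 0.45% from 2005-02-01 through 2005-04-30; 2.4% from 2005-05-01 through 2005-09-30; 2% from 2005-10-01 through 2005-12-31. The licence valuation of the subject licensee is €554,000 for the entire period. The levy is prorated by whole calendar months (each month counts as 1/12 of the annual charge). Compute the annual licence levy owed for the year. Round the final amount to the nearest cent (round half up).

2005-01-01 to 2005-01-31: 1 month at 1.9% → €554,000 × 1.9% × 1/12 = €877.1667
2005-02-01 to 2005-04-30: 3 months at 0.45% → €554,000 × 0.45% × 3/12 = €623.2500
2005-05-01 to 2005-09-30: 5 months at 2.4% → €554,000 × 2.4% × 5/12 = €5,540.0000
2005-10-01 to 2005-12-31: 3 months at 2% → €554,000 × 2% × 3/12 = €2,770.0000
Total = €9,810.4167

€9,810.42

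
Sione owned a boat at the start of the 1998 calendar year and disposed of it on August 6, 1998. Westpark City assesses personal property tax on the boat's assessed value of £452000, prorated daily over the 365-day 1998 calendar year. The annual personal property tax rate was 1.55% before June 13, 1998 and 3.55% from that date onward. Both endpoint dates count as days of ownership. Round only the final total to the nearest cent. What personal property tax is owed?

£5546.60

January 1 – June 12, 1998: 163 days at 1.55% → £452000 × 1.55% × 163/365 = £3128.7068
June 13 – August 6, 1998: 55 days at 3.55% → £452000 × 3.55% × 55/365 = £2417.8904
Total = £5546.5973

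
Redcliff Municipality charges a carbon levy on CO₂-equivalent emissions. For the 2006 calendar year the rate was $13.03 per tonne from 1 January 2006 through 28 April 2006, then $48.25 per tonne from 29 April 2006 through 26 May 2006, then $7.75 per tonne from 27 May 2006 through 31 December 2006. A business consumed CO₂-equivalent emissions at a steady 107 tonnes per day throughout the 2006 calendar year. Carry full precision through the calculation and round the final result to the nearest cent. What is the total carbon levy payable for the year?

$490,679.53

1 January – 28 April 2006: 118 days × 107 tonnes/day = 12,626 tonnes at $13.03/tonne → $164,516.78
29 April – 26 May 2006: 28 days × 107 tonnes/day = 2,996 tonnes at $48.25/tonne → $144,557.00
27 May – 31 December 2006: 219 days × 107 tonnes/day = 23,433 tonnes at $7.75/tonne → $181,605.75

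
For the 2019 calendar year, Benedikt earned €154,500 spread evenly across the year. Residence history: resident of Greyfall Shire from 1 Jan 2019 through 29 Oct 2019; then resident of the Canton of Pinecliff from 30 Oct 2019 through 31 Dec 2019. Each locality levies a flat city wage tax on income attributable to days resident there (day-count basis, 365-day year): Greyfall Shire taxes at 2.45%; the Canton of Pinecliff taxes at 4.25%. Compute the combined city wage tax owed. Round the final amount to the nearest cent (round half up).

€4,265.26

Greyfall Shire, 1 Jan – 29 Oct 2019: 302 days → €154,500 × 2.45% × 302/365 = €3,131.9055
The Canton of Pinecliff, 30 Oct – 31 Dec 2019: 63 days → €154,500 × 4.25% × 63/365 = €1,133.3527
Total = €4,265.2582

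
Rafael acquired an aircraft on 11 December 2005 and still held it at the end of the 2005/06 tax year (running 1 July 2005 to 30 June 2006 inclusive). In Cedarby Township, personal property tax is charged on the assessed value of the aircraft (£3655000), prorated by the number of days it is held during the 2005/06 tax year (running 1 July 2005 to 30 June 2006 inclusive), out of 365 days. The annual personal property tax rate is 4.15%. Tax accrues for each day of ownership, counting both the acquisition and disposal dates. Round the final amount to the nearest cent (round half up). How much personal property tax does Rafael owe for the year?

£83944.84

Days held (11 December 2005 – 30 June 2006): 202 out of 365
Tax = £3655000 × 4.15% × 202/365 = £83944.8356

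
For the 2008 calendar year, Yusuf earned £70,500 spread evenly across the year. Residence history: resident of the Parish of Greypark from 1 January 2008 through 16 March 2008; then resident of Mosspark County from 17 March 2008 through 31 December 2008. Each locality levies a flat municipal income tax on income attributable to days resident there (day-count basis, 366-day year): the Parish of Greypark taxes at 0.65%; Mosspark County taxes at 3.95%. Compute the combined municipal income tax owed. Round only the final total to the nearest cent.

£2,301.65

The Parish of Greypark, 1 January – 16 March 2008: 76 days → £70,500 × 0.65% × 76/366 = £95.1557
Mosspark County, 17 March – 31 December 2008: 290 days → £70,500 × 3.95% × 290/366 = £2,206.4959
Total = £2,301.6516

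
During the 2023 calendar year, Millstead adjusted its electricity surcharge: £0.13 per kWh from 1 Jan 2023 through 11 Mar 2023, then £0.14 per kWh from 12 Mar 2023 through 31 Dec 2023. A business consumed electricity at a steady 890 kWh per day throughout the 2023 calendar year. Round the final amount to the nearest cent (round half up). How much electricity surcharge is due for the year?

£44,856.00

1 Jan – 11 Mar 2023: 70 days × 890 kWh/day = 62,300 kWh at £0.13/kWh → £8,099.00
12 Mar – 31 Dec 2023: 295 days × 890 kWh/day = 262,550 kWh at £0.14/kWh → £36,757.00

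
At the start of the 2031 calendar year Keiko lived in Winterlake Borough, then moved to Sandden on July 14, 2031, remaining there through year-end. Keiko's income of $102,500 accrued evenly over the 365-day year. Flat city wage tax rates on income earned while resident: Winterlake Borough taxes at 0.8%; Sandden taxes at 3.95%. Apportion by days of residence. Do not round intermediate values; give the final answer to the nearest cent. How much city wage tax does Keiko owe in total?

Winterlake Borough, January 1 – July 13, 2031: 194 days → $102,500 × 0.8% × 194/365 = $435.8356
Sandden, July 14 – December 31, 2031: 171 days → $102,500 × 3.95% × 171/365 = $1,896.8116
Total = $2,332.6473

$2,332.65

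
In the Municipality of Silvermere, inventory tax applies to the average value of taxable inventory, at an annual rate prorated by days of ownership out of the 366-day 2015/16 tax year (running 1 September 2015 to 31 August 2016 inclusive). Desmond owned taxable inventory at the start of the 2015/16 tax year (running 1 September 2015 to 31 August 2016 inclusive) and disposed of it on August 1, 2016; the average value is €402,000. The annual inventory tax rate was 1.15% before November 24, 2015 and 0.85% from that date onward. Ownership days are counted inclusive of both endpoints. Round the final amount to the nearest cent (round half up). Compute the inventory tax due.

€3,413.70

September 1 – November 23, 2015: 84 days at 1.15% → €402,000 × 1.15% × 84/366 = €1,061.0164
November 24, 2015 – August 1, 2016: 252 days at 0.85% → €402,000 × 0.85% × 252/366 = €2,352.6885
Total = €3,413.7049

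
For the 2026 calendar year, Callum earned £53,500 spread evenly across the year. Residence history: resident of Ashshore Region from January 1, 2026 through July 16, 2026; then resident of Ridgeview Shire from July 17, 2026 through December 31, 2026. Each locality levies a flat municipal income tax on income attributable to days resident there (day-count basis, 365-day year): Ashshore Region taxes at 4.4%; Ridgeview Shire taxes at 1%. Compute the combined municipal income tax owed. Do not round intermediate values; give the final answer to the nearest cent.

£1,516.76

Ashshore Region, January 1 – July 16, 2026: 197 days → £53,500 × 4.4% × 197/365 = £1,270.5151
Ridgeview Shire, July 17 – December 31, 2026: 168 days → £53,500 × 1% × 168/365 = £246.2466
Total = £1,516.7616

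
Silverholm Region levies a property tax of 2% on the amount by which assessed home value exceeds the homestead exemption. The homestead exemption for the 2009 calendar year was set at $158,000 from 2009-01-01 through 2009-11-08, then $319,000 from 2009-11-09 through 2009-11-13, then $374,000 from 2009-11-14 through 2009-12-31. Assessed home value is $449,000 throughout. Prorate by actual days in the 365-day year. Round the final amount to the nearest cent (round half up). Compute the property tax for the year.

$5,207.78

2009-01-01 to 2009-11-08: 312 days, exemption $158,000 → ($449,000 − $158,000) × 2% × 312/365 = $4,974.9041
2009-11-09 to 2009-11-13: 5 days, exemption $319,000 → ($449,000 − $319,000) × 2% × 5/365 = $35.6164
2009-11-14 to 2009-12-31: 48 days, exemption $374,000 → ($449,000 − $374,000) × 2% × 48/365 = $197.2603
Total = $5,207.7808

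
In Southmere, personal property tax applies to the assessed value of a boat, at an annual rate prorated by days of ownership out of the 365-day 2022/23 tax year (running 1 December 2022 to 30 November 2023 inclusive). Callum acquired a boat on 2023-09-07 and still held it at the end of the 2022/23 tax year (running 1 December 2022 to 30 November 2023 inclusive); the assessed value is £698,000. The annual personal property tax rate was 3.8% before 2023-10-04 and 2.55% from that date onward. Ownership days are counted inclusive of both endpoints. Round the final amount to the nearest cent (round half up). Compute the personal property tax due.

2023-09-07 to 2023-10-03: 27 days at 3.8% → £698,000 × 3.8% × 27/365 = £1,962.0493
2023-10-04 to 2023-11-30: 58 days at 2.55% → £698,000 × 2.55% × 58/365 = £2,828.3342
Total = £4,790.3836

£4,790.38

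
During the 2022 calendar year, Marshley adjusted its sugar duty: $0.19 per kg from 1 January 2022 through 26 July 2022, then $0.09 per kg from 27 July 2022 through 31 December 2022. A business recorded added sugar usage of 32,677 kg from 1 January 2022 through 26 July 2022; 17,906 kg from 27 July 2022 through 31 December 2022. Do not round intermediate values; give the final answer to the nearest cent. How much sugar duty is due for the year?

1 January – 26 July 2022: 32,677 kg at $0.19/kg → $6,208.63
27 July – 31 December 2022: 17,906 kg at $0.09/kg → $1,611.54

$7,820.17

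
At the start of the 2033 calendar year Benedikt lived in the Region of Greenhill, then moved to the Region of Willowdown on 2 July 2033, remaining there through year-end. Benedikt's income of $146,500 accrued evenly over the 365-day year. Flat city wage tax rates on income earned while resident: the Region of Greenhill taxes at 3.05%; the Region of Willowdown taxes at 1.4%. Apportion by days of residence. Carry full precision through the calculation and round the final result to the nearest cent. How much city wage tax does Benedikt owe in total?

The Region of Greenhill, 1 January – 1 July 2033: 182 days → $146,500 × 3.05% × 182/365 = $2,228.0041
The Region of Willowdown, 2 July – 31 December 2033: 183 days → $146,500 × 1.4% × 183/365 = $1,028.3096
Total = $3,256.3137

$3,256.31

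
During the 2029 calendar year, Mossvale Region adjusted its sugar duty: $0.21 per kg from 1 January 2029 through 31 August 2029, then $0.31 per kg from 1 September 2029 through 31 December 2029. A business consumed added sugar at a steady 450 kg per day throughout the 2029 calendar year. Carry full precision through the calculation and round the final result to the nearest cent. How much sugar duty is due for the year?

$39982.50

1 January – 31 August 2029: 243 days × 450 kg/day = 109,350 kg at $0.21/kg → $22963.50
1 September – 31 December 2029: 122 days × 450 kg/day = 54,900 kg at $0.31/kg → $17019.00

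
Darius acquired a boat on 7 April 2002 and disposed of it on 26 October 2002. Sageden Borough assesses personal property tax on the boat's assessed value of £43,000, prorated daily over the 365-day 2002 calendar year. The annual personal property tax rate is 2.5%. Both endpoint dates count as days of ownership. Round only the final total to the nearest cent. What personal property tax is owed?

£597.88

Days held (7 April – 26 October 2002): 203 out of 365
Tax = £43,000 × 2.5% × 203/365 = £597.8767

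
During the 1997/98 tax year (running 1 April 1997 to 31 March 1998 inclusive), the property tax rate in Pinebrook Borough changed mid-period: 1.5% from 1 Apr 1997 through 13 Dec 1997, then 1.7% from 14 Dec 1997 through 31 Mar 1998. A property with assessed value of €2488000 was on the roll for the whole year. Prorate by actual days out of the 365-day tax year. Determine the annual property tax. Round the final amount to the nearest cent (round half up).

1 Apr – 13 Dec 1997: 257 days at 1.5% → €2488000 × 1.5% × 257/365 = €26277.3699
14 Dec 1997 – 31 Mar 1998: 108 days at 1.7% → €2488000 × 1.7% × 108/365 = €12514.9808
Total = €38792.3507

€38792.35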